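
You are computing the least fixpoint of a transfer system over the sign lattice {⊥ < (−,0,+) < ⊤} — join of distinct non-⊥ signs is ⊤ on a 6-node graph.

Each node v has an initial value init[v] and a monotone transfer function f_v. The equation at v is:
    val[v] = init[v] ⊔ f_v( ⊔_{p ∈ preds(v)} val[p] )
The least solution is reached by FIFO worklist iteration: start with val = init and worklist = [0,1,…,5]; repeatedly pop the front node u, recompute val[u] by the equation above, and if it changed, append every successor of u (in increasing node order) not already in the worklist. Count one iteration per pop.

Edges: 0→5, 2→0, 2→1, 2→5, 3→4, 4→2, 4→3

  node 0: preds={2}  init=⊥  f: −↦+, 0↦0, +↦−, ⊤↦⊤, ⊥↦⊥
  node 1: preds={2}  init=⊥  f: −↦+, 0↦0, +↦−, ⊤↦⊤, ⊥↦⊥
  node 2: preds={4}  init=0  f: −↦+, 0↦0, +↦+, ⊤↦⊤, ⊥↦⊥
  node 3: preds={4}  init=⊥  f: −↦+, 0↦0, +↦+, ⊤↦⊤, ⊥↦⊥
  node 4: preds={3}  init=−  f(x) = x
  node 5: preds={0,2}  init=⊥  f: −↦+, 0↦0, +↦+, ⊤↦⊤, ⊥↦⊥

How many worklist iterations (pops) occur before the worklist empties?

Iteration log — 12 steps:
  step 1. node 0  ⊔preds=0  new=0  old=⊥  +wl: 
  step 2. node 1  ⊔preds=0  new=0  old=⊥  +wl: 
  step 3. node 2  ⊔preds=−  new=⊤  old=0  +wl: 0,1
  step 4. node 3  ⊔preds=−  new=+  old=⊥  +wl: 
  step 5. node 4  ⊔preds=+  new=⊤  old=−  +wl: 2,3
  step 6. node 5  ⊔preds=⊤  new=⊤  old=⊥  +wl: 
  step 7. node 0  ⊔preds=⊤  new=⊤  old=0  +wl: 5
  step 8. node 1  ⊔preds=⊤  new=⊤  old=0  +wl: 
  step 9. node 2  ⊔preds=⊤  new=⊤  stable
  step 10. node 3  ⊔preds=⊤  new=⊤  old=+  +wl: 4
  step 11. node 5  ⊔preds=⊤  new=⊤  stable
  step 12. node 4  ⊔preds=⊤  new=⊤  stable

Least fixpoint reached:
  node 0: ⊤
  node 1: ⊤
  node 2: ⊤
  node 3: ⊤
  node 4: ⊤
  node 5: ⊤

12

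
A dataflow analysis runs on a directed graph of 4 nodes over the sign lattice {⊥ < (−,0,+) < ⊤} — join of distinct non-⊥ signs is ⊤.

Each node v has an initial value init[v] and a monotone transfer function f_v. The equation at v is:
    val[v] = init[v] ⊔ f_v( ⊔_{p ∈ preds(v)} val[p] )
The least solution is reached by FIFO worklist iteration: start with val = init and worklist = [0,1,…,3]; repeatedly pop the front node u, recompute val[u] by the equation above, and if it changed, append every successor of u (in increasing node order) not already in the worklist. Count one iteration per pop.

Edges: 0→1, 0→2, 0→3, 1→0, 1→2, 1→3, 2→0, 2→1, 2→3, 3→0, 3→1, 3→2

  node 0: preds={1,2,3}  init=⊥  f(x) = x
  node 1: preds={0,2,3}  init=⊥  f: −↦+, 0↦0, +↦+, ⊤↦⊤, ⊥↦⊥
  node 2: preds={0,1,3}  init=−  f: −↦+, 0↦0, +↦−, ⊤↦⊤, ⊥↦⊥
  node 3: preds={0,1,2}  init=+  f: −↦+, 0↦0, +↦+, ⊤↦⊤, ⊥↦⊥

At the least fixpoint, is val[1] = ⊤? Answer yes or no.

Iteration log — 7 steps:
  step 1. node 0  ⊔preds=⊤  new=⊤  old=⊥  +wl: 
  step 2. node 1  ⊔preds=⊤  new=⊤  old=⊥  +wl: 0
  step 3. node 2  ⊔preds=⊤  new=⊤  old=−  +wl: 1
  step 4. node 3  ⊔preds=⊤  new=⊤  old=+  +wl: 2
  step 5. node 0  ⊔preds=⊤  new=⊤  stable
  step 6. node 1  ⊔preds=⊤  new=⊤  stable
  step 7. node 2  ⊔preds=⊤  new=⊤  stable

Least fixpoint reached:
  node 0: ⊤
  node 1: ⊤
  node 2: ⊤
  node 3: ⊤

yes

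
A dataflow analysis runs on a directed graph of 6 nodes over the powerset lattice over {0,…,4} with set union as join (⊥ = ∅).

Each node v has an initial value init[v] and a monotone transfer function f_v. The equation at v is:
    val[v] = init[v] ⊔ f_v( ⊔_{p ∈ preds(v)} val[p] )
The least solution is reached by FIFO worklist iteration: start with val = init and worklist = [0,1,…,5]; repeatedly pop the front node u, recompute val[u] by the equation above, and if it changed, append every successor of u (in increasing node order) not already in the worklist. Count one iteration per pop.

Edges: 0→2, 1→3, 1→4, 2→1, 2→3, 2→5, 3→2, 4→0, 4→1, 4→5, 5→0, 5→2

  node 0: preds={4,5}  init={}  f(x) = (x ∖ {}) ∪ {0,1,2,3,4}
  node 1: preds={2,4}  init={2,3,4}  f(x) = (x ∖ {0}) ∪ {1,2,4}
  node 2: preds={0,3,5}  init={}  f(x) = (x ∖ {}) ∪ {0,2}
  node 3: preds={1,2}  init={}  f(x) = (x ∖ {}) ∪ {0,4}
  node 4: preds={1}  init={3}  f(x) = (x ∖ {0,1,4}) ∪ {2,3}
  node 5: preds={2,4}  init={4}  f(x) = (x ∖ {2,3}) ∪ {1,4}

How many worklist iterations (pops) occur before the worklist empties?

Worklist (9 pops):
  #1 pop 0: in={3,4} → {0,1,2,3,4} (was {}); enqueue []
  #2 pop 1: in={3} → {1,2,3,4} (was {2,3,4}); enqueue []
  #3 pop 2: in={0,1,2,3,4} → {0,1,2,3,4} (was {}); enqueue [1]
  #4 pop 3: in={0,1,2,3,4} → {0,1,2,3,4} (was {}); enqueue [2]
  #5 pop 4: in={1,2,3,4} → {2,3} (was {3}); enqueue [0]
  #6 pop 5: in={0,1,2,3,4} → {0,1,4} (was {4}); enqueue []
  #7 pop 1: in={0,1,2,3,4} → {1,2,3,4} (no change)
  #8 pop 2: in={0,1,2,3,4} → {0,1,2,3,4} (no change)
  #9 pop 0: in={0,1,2,3,4} → {0,1,2,3,4} (no change)

Fixpoint:
  val[0] = {0,1,2,3,4}
  val[1] = {1,2,3,4}
  val[2] = {0,1,2,3,4}
  val[3] = {0,1,2,3,4}
  val[4] = {2,3}
  val[5] = {0,1,4}

9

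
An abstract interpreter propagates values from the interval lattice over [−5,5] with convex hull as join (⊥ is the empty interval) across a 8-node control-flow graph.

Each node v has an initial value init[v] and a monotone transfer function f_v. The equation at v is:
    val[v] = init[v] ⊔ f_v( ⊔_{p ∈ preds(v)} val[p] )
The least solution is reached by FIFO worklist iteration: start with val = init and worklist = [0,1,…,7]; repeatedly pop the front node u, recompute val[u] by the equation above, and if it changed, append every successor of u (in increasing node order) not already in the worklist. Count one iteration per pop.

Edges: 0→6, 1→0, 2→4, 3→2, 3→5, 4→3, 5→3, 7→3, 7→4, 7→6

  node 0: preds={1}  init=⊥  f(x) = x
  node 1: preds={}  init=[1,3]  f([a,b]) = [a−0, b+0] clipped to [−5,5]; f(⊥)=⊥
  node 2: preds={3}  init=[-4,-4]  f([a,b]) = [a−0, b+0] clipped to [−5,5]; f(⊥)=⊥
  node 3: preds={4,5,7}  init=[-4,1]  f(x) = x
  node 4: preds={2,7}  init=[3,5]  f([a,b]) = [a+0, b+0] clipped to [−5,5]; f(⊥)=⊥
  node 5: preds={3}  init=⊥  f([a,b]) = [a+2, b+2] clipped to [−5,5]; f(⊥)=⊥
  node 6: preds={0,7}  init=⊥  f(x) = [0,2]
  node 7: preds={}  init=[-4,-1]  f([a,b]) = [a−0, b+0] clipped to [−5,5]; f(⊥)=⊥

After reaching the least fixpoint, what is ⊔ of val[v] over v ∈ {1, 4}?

[-4,5]

Worklist (11 pops):
  #1 pop 0: in=[1,3] → [1,3] (was ⊥); enqueue []
  #2 pop 1: in=⊥ → [1,3] (no change)
  #3 pop 2: in=[-4,1] → [-4,1] (was [-4,-4]); enqueue []
  #4 pop 3: in=[-4,5] → [-4,5] (was [-4,1]); enqueue [2]
  #5 pop 4: in=[-4,1] → [-4,5] (was [3,5]); enqueue [3]
  #6 pop 5: in=[-4,5] → [-2,5] (was ⊥); enqueue []
  #7 pop 6: in=[-4,3] → [0,2] (was ⊥); enqueue []
  #8 pop 7: in=⊥ → [-4,-1] (no change)
  #9 pop 2: in=[-4,5] → [-4,5] (was [-4,1]); enqueue [4]
  #10 pop 3: in=[-4,5] → [-4,5] (no change)
  #11 pop 4: in=[-4,5] → [-4,5] (no change)

Fixpoint:
  val[0] = [1,3]
  val[1] = [1,3]
  val[2] = [-4,5]
  val[3] = [-4,5]
  val[4] = [-4,5]
  val[5] = [-2,5]
  val[6] = [0,2]
  val[7] = [-4,-1]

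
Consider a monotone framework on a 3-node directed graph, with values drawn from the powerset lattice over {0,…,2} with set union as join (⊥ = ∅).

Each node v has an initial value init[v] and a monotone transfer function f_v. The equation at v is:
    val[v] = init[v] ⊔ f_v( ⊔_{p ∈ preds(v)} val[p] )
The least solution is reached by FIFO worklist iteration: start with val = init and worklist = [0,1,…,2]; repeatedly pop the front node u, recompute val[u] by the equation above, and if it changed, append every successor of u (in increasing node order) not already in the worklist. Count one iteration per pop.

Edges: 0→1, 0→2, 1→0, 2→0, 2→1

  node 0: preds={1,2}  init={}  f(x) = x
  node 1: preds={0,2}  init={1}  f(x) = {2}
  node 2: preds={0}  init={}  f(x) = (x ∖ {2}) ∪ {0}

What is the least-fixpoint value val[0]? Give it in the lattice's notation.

Iteration log — 6 steps:
  step 1. node 0  ⊔preds={1}  new={1}  old={}  +wl: 
  step 2. node 1  ⊔preds={1}  new={1,2}  old={1}  +wl: 0
  step 3. node 2  ⊔preds={1}  new={0,1}  old={}  +wl: 1
  step 4. node 0  ⊔preds={0,1,2}  new={0,1,2}  old={1}  +wl: 2
  step 5. node 1  ⊔preds={0,1,2}  new={1,2}  stable
  step 6. node 2  ⊔preds={0,1,2}  new={0,1}  stable

Least fixpoint reached:
  node 0: {0,1,2}
  node 1: {1,2}
  node 2: {0,1}

{0,1,2}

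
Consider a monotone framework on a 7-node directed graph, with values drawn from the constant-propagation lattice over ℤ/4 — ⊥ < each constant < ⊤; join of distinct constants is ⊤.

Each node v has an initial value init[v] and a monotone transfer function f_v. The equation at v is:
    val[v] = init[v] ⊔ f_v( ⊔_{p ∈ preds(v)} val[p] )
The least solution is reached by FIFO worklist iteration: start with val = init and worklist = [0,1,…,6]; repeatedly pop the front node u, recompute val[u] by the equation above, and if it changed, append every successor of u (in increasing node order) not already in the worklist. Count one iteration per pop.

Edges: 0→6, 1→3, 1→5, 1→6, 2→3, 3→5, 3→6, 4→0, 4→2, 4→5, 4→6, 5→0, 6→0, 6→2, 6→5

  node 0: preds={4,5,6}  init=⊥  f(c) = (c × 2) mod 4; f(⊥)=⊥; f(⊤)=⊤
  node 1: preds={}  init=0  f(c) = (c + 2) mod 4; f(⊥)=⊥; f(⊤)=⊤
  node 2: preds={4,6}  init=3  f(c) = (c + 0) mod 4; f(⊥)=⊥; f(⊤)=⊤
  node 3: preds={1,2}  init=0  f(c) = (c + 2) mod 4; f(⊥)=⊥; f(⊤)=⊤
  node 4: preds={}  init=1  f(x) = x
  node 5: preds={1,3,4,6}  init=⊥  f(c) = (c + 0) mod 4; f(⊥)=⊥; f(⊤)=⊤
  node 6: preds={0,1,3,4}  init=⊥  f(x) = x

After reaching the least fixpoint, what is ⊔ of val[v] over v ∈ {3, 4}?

Worklist (11 pops):
  #1 pop 0: in=1 → 2 (was ⊥); enqueue []
  #2 pop 1: in=⊥ → 0 (no change)
  #3 pop 2: in=1 → ⊤ (was 3); enqueue []
  #4 pop 3: in=⊤ → ⊤ (was 0); enqueue []
  #5 pop 4: in=⊥ → 1 (no change)
  #6 pop 5: in=⊤ → ⊤ (was ⊥); enqueue [0]
  #7 pop 6: in=⊤ → ⊤ (was ⊥); enqueue [2,5]
  #8 pop 0: in=⊤ → ⊤ (was 2); enqueue [6]
  #9 pop 2: in=⊤ → ⊤ (no change)
  #10 pop 5: in=⊤ → ⊤ (no change)
  #11 pop 6: in=⊤ → ⊤ (no change)

Fixpoint:
  val[0] = ⊤
  val[1] = 0
  val[2] = ⊤
  val[3] = ⊤
  val[4] = 1
  val[5] = ⊤
  val[6] = ⊤

⊤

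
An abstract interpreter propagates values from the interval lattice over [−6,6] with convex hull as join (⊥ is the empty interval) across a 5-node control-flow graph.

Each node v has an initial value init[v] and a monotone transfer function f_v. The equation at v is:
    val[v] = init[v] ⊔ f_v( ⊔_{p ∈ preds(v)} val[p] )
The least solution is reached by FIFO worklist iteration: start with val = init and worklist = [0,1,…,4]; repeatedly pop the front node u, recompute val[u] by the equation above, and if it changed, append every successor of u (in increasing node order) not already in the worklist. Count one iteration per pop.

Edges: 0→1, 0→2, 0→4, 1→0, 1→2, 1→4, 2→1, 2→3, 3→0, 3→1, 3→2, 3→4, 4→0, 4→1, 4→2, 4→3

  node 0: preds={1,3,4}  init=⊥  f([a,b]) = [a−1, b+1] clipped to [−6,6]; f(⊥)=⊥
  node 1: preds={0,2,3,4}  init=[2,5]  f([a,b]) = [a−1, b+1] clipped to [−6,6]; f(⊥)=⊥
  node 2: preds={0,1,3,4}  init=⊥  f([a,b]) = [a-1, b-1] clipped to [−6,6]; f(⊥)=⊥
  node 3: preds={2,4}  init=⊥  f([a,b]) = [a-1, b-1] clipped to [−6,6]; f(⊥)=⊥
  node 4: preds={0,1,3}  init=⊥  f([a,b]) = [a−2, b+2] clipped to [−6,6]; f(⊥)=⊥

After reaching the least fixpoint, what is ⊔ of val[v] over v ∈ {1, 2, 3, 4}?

Worklist (15 pops):
  #1 pop 0: in=[2,5] → [1,6] (was ⊥); enqueue []
  #2 pop 1: in=[1,6] → [0,6] (was [2,5]); enqueue [0]
  #3 pop 2: in=[0,6] → [-1,5] (was ⊥); enqueue [1]
  #4 pop 3: in=[-1,5] → [-2,4] (was ⊥); enqueue [2]
  #5 pop 4: in=[-2,6] → [-4,6] (was ⊥); enqueue [3]
  #6 pop 0: in=[-4,6] → [-5,6] (was [1,6]); enqueue [4]
  #7 pop 1: in=[-5,6] → [-6,6] (was [0,6]); enqueue [0]
  #8 pop 2: in=[-6,6] → [-6,5] (was [-1,5]); enqueue [1]
  #9 pop 3: in=[-6,6] → [-6,5] (was [-2,4]); enqueue [2]
  #10 pop 4: in=[-6,6] → [-6,6] (was [-4,6]); enqueue [3]
  #11 pop 0: in=[-6,6] → [-6,6] (was [-5,6]); enqueue [4]
  #12 pop 1: in=[-6,6] → [-6,6] (no change)
  #13 pop 2: in=[-6,6] → [-6,5] (no change)
  #14 pop 3: in=[-6,6] → [-6,5] (no change)
  #15 pop 4: in=[-6,6] → [-6,6] (no change)

Fixpoint:
  val[0] = [-6,6]
  val[1] = [-6,6]
  val[2] = [-6,5]
  val[3] = [-6,5]
  val[4] = [-6,6]

[-6,6]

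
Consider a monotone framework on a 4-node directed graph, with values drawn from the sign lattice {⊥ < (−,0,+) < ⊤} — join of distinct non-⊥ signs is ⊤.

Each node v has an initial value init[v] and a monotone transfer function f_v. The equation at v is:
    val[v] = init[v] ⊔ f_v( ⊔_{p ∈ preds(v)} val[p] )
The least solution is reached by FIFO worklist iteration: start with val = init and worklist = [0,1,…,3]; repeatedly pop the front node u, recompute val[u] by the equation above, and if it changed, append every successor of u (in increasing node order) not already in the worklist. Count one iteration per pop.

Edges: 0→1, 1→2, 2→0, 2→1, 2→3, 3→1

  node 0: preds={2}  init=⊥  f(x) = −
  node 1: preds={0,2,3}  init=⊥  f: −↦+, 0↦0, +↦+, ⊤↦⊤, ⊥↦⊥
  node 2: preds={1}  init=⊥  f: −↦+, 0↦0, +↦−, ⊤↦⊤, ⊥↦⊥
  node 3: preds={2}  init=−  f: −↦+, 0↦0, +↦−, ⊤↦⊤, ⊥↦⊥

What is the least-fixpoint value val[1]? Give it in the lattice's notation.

Worklist (10 pops):
  #1 pop 0: in=⊥ → − (was ⊥); enqueue []
  #2 pop 1: in=− → + (was ⊥); enqueue []
  #3 pop 2: in=+ → − (was ⊥); enqueue [0,1]
  #4 pop 3: in=− → ⊤ (was −); enqueue []
  #5 pop 0: in=− → − (no change)
  #6 pop 1: in=⊤ → ⊤ (was +); enqueue [2]
  #7 pop 2: in=⊤ → ⊤ (was −); enqueue [0,1,3]
  #8 pop 0: in=⊤ → − (no change)
  #9 pop 1: in=⊤ → ⊤ (no change)
  #10 pop 3: in=⊤ → ⊤ (no change)

Fixpoint:
  val[0] = −
  val[1] = ⊤
  val[2] = ⊤
  val[3] = ⊤

⊤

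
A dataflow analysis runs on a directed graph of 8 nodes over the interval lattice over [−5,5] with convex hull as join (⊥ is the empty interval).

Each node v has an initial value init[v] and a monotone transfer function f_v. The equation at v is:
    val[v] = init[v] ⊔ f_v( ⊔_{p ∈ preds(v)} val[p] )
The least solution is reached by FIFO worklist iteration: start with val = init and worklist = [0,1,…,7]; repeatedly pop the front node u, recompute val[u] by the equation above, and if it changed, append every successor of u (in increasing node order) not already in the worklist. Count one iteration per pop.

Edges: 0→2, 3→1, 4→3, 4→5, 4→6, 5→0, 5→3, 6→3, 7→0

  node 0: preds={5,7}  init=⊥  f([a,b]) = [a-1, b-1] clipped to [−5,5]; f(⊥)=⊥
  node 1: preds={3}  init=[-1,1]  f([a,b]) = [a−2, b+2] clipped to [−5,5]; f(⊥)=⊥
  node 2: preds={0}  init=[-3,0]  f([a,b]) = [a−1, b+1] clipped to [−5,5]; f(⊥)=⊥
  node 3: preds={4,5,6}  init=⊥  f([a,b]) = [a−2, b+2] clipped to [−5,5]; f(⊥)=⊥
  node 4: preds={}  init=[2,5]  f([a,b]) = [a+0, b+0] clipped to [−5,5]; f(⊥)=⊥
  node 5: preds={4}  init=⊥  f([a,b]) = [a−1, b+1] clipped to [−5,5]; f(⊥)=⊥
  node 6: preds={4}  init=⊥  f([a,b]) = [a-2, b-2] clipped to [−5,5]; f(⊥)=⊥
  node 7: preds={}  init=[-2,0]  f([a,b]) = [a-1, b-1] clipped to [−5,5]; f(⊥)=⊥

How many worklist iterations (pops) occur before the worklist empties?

Iteration log — 13 steps:
  step 1. node 0  ⊔preds=[-2,0]  new=[-3,-1]  old=⊥  +wl: 
  step 2. node 1  ⊔preds=⊥  new=[-1,1]  stable
  step 3. node 2  ⊔preds=[-3,-1]  new=[-4,0]  old=[-3,0]  +wl: 
  step 4. node 3  ⊔preds=[2,5]  new=[0,5]  old=⊥  +wl: 1
  step 5. node 4  ⊔preds=⊥  new=[2,5]  stable
  step 6. node 5  ⊔preds=[2,5]  new=[1,5]  old=⊥  +wl: 0,3
  step 7. node 6  ⊔preds=[2,5]  new=[0,3]  old=⊥  +wl: 
  step 8. node 7  ⊔preds=⊥  new=[-2,0]  stable
  step 9. node 1  ⊔preds=[0,5]  new=[-2,5]  old=[-1,1]  +wl: 
  step 10. node 0  ⊔preds=[-2,5]  new=[-3,4]  old=[-3,-1]  +wl: 2
  step 11. node 3  ⊔preds=[0,5]  new=[-2,5]  old=[0,5]  +wl: 1
  step 12. node 2  ⊔preds=[-3,4]  new=[-4,5]  old=[-4,0]  +wl: 
  step 13. node 1  ⊔preds=[-2,5]  new=[-4,5]  old=[-2,5]  +wl: 

Least fixpoint reached:
  node 0: [-3,4]
  node 1: [-4,5]
  node 2: [-4,5]
  node 3: [-2,5]
  node 4: [2,5]
  node 5: [1,5]
  node 6: [0,3]
  node 7: [-2,0]

13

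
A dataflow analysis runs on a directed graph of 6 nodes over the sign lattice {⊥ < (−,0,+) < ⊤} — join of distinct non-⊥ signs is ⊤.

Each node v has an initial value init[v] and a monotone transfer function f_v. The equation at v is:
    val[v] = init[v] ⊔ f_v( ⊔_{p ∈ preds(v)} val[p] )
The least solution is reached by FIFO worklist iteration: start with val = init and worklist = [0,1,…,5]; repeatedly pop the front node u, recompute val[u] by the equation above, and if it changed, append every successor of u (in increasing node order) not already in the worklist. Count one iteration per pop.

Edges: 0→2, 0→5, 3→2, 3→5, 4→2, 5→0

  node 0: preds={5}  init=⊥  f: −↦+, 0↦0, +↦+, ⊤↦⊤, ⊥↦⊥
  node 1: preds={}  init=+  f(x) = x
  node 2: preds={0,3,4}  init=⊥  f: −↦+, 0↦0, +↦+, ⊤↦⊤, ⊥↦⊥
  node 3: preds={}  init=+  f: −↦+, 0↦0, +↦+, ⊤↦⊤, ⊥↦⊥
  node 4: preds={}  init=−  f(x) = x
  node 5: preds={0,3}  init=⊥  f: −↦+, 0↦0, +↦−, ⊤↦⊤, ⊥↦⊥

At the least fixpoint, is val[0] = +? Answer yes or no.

yes

Worklist (9 pops):
  #1 pop 0: in=⊥ → ⊥ (no change)
  #2 pop 1: in=⊥ → + (no change)
  #3 pop 2: in=⊤ → ⊤ (was ⊥); enqueue []
  #4 pop 3: in=⊥ → + (no change)
  #5 pop 4: in=⊥ → − (no change)
  #6 pop 5: in=+ → − (was ⊥); enqueue [0]
  #7 pop 0: in=− → + (was ⊥); enqueue [2,5]
  #8 pop 2: in=⊤ → ⊤ (no change)
  #9 pop 5: in=+ → − (no change)

Fixpoint:
  val[0] = +
  val[1] = +
  val[2] = ⊤
  val[3] = +
  val[4] = −
  val[5] = −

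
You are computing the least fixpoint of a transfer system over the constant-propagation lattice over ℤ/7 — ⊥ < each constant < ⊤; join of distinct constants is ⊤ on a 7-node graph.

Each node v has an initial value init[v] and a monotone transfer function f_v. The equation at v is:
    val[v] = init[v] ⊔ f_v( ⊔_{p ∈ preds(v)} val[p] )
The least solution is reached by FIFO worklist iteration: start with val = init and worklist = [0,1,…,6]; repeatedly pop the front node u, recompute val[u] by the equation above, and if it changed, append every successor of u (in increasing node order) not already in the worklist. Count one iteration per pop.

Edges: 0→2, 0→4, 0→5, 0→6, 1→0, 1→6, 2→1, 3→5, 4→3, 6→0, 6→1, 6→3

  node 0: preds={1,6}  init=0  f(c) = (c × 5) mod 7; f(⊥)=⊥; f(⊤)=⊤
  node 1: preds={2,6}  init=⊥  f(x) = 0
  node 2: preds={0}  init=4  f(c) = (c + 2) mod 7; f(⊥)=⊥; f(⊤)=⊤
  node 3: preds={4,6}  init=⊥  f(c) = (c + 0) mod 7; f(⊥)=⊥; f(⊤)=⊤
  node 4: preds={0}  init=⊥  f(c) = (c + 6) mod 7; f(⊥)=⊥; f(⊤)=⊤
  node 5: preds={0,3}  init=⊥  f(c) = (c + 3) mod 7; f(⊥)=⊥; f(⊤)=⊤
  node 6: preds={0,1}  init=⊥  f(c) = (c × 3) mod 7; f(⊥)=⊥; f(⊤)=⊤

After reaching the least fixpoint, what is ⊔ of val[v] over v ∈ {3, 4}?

⊤

Worklist (11 pops):
  #1 pop 0: in=⊥ → 0 (no change)
  #2 pop 1: in=4 → 0 (was ⊥); enqueue [0]
  #3 pop 2: in=0 → ⊤ (was 4); enqueue [1]
  #4 pop 3: in=⊥ → ⊥ (no change)
  #5 pop 4: in=0 → 6 (was ⊥); enqueue [3]
  #6 pop 5: in=0 → 3 (was ⊥); enqueue []
  #7 pop 6: in=0 → 0 (was ⊥); enqueue []
  #8 pop 0: in=0 → 0 (no change)
  #9 pop 1: in=⊤ → 0 (no change)
  #10 pop 3: in=⊤ → ⊤ (was ⊥); enqueue [5]
  #11 pop 5: in=⊤ → ⊤ (was 3); enqueue []

Fixpoint:
  val[0] = 0
  val[1] = 0
  val[2] = ⊤
  val[3] = ⊤
  val[4] = 6
  val[5] = ⊤
  val[6] = 0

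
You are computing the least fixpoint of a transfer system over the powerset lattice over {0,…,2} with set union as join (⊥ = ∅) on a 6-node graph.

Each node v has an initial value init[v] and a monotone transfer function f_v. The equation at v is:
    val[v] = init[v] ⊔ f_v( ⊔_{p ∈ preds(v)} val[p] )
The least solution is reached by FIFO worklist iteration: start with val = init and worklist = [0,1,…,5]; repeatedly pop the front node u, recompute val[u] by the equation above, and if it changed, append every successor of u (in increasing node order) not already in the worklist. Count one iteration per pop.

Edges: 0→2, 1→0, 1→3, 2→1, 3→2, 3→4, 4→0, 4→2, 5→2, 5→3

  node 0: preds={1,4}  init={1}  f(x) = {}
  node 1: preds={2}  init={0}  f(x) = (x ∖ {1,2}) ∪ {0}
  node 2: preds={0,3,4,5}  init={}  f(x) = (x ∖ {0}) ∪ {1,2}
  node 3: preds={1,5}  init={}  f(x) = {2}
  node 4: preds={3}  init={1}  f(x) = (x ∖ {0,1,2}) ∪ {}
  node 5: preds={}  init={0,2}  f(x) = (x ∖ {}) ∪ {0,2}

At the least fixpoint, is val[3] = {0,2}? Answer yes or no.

Worklist (8 pops):
  #1 pop 0: in={0,1} → {1} (no change)
  #2 pop 1: in={} → {0} (no change)
  #3 pop 2: in={0,1,2} → {1,2} (was {}); enqueue [1]
  #4 pop 3: in={0,2} → {2} (was {}); enqueue [2]
  #5 pop 4: in={2} → {1} (no change)
  #6 pop 5: in={} → {0,2} (no change)
  #7 pop 1: in={1,2} → {0} (no change)
  #8 pop 2: in={0,1,2} → {1,2} (no change)

Fixpoint:
  val[0] = {1}
  val[1] = {0}
  val[2] = {1,2}
  val[3] = {2}
  val[4] = {1}
  val[5] = {0,2}

no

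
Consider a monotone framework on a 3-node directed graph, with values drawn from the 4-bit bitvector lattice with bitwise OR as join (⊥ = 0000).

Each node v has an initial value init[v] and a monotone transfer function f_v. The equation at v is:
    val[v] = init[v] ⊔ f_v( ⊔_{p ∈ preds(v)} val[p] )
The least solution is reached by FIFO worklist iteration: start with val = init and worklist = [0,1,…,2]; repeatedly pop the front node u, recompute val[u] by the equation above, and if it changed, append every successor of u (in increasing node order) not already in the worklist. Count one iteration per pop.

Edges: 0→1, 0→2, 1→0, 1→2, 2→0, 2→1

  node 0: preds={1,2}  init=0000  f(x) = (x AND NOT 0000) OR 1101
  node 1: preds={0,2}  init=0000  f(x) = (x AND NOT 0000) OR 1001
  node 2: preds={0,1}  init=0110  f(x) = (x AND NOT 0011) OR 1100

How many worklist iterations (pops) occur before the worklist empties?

Iteration log — 5 steps:
  step 1. node 0  ⊔preds=0110  new=1111  old=0000  +wl: 
  step 2. node 1  ⊔preds=1111  new=1111  old=0000  +wl: 0
  step 3. node 2  ⊔preds=1111  new=1110  old=0110  +wl: 1
  step 4. node 0  ⊔preds=1111  new=1111  stable
  step 5. node 1  ⊔preds=1111  new=1111  stable

Least fixpoint reached:
  node 0: 1111
  node 1: 1111
  node 2: 1110

5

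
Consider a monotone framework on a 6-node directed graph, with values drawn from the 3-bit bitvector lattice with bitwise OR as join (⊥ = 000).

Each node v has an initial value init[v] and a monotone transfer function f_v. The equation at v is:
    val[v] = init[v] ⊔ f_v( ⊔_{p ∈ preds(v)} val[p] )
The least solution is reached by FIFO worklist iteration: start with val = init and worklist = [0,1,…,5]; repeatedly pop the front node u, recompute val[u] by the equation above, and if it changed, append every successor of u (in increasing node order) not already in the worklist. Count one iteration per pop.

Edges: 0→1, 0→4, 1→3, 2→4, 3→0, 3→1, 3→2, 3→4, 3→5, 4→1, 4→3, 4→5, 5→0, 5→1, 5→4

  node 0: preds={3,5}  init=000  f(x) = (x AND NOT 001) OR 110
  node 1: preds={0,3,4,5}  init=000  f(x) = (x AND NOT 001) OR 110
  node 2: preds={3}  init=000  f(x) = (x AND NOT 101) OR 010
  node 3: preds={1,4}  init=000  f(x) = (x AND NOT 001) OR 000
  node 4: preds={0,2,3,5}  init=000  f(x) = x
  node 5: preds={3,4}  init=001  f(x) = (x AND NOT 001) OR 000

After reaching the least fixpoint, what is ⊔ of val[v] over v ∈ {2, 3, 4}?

Worklist (11 pops):
  #1 pop 0: in=001 → 110 (was 000); enqueue []
  #2 pop 1: in=111 → 110 (was 000); enqueue []
  #3 pop 2: in=000 → 010 (was 000); enqueue []
  #4 pop 3: in=110 → 110 (was 000); enqueue [0,1,2]
  #5 pop 4: in=111 → 111 (was 000); enqueue [3]
  #6 pop 5: in=111 → 111 (was 001); enqueue [4]
  #7 pop 0: in=111 → 110 (no change)
  #8 pop 1: in=111 → 110 (no change)
  #9 pop 2: in=110 → 010 (no change)
  #10 pop 3: in=111 → 110 (no change)
  #11 pop 4: in=111 → 111 (no change)

Fixpoint:
  val[0] = 110
  val[1] = 110
  val[2] = 010
  val[3] = 110
  val[4] = 111
  val[5] = 111

111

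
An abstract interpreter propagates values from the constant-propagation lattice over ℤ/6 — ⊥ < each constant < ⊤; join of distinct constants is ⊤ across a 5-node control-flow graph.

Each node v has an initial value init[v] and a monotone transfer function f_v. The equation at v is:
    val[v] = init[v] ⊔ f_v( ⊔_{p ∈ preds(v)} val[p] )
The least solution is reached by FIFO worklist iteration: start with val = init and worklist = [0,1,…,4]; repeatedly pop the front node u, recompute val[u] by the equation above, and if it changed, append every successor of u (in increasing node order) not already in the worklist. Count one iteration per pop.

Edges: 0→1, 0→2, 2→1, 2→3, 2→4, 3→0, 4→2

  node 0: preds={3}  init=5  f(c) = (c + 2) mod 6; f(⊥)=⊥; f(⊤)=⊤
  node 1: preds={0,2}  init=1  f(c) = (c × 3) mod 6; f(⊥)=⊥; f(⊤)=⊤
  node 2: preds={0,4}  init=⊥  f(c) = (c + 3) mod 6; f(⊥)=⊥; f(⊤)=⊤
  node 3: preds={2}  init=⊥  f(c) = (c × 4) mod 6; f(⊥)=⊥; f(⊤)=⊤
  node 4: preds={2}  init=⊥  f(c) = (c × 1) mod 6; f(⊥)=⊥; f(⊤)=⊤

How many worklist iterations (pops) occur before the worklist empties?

Trace (13 dequeues):
  [1] u=0 | in ⊥ | out 5 | ==
  [2] u=1 | in 5 | out ⊤ | prev 1 | push {}
  [3] u=2 | in 5 | out 2 | prev ⊥ | push {1}
  [4] u=3 | in 2 | out 2 | prev ⊥ | push {0}
  [5] u=4 | in 2 | out 2 | prev ⊥ | push {2}
  [6] u=1 | in ⊤ | out ⊤ | ==
  [7] u=0 | in 2 | out ⊤ | prev 5 | push {1}
  [8] u=2 | in ⊤ | out ⊤ | prev 2 | push {3,4}
  [9] u=1 | in ⊤ | out ⊤ | ==
  [10] u=3 | in ⊤ | out ⊤ | prev 2 | push {0}
  [11] u=4 | in ⊤ | out ⊤ | prev 2 | push {2}
  [12] u=0 | in ⊤ | out ⊤ | ==
  [13] u=2 | in ⊤ | out ⊤ | ==

Converged values:
  [0] ⊤
  [1] ⊤
  [2] ⊤
  [3] ⊤
  [4] ⊤

13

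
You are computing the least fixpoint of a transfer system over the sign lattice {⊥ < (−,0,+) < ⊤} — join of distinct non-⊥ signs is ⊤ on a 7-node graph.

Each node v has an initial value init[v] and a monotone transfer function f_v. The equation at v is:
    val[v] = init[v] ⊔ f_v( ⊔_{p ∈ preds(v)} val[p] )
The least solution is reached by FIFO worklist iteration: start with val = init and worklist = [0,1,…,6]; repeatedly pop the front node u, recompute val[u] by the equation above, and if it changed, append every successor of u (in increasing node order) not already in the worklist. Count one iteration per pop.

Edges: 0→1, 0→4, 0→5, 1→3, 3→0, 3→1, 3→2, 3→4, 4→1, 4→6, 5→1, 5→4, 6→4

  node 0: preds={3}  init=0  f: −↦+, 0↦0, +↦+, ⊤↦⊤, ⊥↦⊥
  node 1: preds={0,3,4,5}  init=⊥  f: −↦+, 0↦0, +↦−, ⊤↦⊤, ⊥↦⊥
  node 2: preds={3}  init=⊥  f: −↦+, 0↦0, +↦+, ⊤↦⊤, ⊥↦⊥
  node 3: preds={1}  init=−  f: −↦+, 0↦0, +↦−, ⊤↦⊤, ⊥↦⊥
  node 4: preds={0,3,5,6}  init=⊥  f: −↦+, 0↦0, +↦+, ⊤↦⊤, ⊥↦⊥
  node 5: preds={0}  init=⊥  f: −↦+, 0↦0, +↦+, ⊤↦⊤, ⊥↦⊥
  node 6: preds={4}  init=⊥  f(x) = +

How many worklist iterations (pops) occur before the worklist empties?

Worklist (11 pops):
  #1 pop 0: in=− → ⊤ (was 0); enqueue []
  #2 pop 1: in=⊤ → ⊤ (was ⊥); enqueue []
  #3 pop 2: in=− → + (was ⊥); enqueue []
  #4 pop 3: in=⊤ → ⊤ (was −); enqueue [0,1,2]
  #5 pop 4: in=⊤ → ⊤ (was ⊥); enqueue []
  #6 pop 5: in=⊤ → ⊤ (was ⊥); enqueue [4]
  #7 pop 6: in=⊤ → + (was ⊥); enqueue []
  #8 pop 0: in=⊤ → ⊤ (no change)
  #9 pop 1: in=⊤ → ⊤ (no change)
  #10 pop 2: in=⊤ → ⊤ (was +); enqueue []
  #11 pop 4: in=⊤ → ⊤ (no change)

Fixpoint:
  val[0] = ⊤
  val[1] = ⊤
  val[2] = ⊤
  val[3] = ⊤
  val[4] = ⊤
  val[5] = ⊤
  val[6] = +

11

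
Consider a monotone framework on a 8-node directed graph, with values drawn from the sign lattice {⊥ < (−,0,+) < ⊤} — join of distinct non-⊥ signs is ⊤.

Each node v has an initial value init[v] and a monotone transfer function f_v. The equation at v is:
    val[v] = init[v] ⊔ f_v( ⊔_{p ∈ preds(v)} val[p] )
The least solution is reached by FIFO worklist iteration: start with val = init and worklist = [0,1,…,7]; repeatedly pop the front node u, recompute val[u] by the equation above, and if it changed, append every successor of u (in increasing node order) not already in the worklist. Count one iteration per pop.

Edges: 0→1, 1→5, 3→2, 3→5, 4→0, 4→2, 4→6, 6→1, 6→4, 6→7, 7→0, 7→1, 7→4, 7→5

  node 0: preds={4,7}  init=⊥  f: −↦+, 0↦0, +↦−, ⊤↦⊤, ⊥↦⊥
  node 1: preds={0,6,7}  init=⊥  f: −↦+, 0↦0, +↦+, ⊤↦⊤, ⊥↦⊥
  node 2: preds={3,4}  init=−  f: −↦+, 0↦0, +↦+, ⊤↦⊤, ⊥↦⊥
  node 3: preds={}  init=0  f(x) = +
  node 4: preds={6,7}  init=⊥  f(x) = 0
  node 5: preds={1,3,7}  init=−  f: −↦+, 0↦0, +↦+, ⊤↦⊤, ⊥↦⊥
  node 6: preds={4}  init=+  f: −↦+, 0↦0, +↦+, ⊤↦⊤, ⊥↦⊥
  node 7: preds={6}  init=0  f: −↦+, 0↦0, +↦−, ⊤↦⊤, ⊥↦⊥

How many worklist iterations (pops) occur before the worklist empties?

Iteration log — 13 steps:
  step 1. node 0  ⊔preds=0  new=0  old=⊥  +wl: 
  step 2. node 1  ⊔preds=⊤  new=⊤  old=⊥  +wl: 
  step 3. node 2  ⊔preds=0  new=⊤  old=−  +wl: 
  step 4. node 3  ⊔preds=⊥  new=⊤  old=0  +wl: 2
  step 5. node 4  ⊔preds=⊤  new=0  old=⊥  +wl: 0
  step 6. node 5  ⊔preds=⊤  new=⊤  old=−  +wl: 
  step 7. node 6  ⊔preds=0  new=⊤  old=+  +wl: 1,4
  step 8. node 7  ⊔preds=⊤  new=⊤  old=0  +wl: 5
  step 9. node 2  ⊔preds=⊤  new=⊤  stable
  step 10. node 0  ⊔preds=⊤  new=⊤  old=0  +wl: 
  step 11. node 1  ⊔preds=⊤  new=⊤  stable
  step 12. node 4  ⊔preds=⊤  new=0  stable
  step 13. node 5  ⊔preds=⊤  new=⊤  stable

Least fixpoint reached:
  node 0: ⊤
  node 1: ⊤
  node 2: ⊤
  node 3: ⊤
  node 4: 0
  node 5: ⊤
  node 6: ⊤
  node 7: ⊤

13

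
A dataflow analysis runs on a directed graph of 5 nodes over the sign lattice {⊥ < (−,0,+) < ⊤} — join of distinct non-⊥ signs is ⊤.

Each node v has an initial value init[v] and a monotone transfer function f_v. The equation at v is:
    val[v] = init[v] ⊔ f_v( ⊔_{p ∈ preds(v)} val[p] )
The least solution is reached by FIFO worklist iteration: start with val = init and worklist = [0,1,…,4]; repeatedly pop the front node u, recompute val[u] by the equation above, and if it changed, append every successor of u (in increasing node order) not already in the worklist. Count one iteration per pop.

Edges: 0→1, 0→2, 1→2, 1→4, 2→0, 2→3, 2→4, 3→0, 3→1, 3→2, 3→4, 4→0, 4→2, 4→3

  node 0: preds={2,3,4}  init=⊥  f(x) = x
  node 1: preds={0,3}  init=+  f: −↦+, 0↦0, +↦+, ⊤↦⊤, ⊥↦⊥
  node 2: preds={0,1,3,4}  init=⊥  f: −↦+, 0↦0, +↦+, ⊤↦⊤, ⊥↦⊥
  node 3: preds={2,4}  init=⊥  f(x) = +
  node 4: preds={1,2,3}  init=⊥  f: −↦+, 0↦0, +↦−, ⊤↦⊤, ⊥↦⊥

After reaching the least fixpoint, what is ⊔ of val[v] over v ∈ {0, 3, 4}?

Trace (13 dequeues):
  [1] u=0 | in ⊥ | out ⊥ | ==
  [2] u=1 | in ⊥ | out + | ==
  [3] u=2 | in + | out + | prev ⊥ | push {0}
  [4] u=3 | in + | out + | prev ⊥ | push {1,2}
  [5] u=4 | in + | out − | prev ⊥ | push {3}
  [6] u=0 | in ⊤ | out ⊤ | prev ⊥ | push {}
  [7] u=1 | in ⊤ | out ⊤ | prev + | push {4}
  [8] u=2 | in ⊤ | out ⊤ | prev + | push {0}
  [9] u=3 | in ⊤ | out + | ==
  [10] u=4 | in ⊤ | out ⊤ | prev − | push {2,3}
  [11] u=0 | in ⊤ | out ⊤ | ==
  [12] u=2 | in ⊤ | out ⊤ | ==
  [13] u=3 | in ⊤ | out + | ==

Converged values:
  [0] ⊤
  [1] ⊤
  [2] ⊤
  [3] +
  [4] ⊤

⊤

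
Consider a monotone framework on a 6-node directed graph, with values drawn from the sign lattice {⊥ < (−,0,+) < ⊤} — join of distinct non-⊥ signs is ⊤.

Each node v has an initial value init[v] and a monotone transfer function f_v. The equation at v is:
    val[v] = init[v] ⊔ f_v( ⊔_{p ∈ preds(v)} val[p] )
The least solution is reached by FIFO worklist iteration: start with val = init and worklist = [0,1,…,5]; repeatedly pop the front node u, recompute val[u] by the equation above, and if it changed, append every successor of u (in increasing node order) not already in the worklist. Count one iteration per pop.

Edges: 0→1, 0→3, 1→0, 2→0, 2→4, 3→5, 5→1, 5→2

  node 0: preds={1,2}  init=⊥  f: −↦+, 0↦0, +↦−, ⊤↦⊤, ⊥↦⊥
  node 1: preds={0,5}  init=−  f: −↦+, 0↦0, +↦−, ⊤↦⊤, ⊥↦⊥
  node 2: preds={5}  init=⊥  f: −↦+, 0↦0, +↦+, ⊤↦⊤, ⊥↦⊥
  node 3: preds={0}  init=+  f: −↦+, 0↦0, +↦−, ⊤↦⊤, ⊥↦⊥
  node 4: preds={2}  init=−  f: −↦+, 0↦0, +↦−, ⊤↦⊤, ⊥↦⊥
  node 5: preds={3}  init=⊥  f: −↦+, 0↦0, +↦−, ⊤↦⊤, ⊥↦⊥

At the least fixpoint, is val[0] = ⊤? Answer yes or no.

yes

Iteration log — 12 steps:
  step 1. node 0  ⊔preds=−  new=+  old=⊥  +wl: 
  step 2. node 1  ⊔preds=+  new=−  stable
  step 3. node 2  ⊔preds=⊥  new=⊥  stable
  step 4. node 3  ⊔preds=+  new=⊤  old=+  +wl: 
  step 5. node 4  ⊔preds=⊥  new=−  stable
  step 6. node 5  ⊔preds=⊤  new=⊤  old=⊥  +wl: 1,2
  step 7. node 1  ⊔preds=⊤  new=⊤  old=−  +wl: 0
  step 8. node 2  ⊔preds=⊤  new=⊤  old=⊥  +wl: 4
  step 9. node 0  ⊔preds=⊤  new=⊤  old=+  +wl: 1,3
  step 10. node 4  ⊔preds=⊤  new=⊤  old=−  +wl: 
  step 11. node 1  ⊔preds=⊤  new=⊤  stable
  step 12. node 3  ⊔preds=⊤  new=⊤  stable

Least fixpoint reached:
  node 0: ⊤
  node 1: ⊤
  node 2: ⊤
  node 3: ⊤
  node 4: ⊤
  node 5: ⊤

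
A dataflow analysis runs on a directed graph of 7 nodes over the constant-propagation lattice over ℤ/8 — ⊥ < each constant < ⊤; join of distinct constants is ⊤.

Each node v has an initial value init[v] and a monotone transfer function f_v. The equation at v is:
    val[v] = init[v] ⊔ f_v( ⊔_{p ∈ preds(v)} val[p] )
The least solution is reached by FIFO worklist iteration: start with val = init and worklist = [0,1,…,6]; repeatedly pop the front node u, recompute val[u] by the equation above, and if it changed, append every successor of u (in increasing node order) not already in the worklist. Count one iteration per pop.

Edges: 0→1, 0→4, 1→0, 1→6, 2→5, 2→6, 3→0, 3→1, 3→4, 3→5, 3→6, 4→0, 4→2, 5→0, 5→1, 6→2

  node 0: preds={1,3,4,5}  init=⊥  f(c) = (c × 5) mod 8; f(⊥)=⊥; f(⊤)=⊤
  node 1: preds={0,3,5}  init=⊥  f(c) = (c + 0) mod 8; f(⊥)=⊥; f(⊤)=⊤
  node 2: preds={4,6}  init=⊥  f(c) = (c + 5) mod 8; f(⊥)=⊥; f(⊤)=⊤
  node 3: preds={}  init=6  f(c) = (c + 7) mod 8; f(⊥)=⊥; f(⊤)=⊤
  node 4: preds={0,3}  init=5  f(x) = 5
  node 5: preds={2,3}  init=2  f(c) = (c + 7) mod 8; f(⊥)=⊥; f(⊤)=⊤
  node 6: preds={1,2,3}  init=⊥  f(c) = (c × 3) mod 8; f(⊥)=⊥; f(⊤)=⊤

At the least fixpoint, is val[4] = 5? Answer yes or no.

yes

Iteration log — 12 steps:
  step 1. node 0  ⊔preds=⊤  new=⊤  old=⊥  +wl: 
  step 2. node 1  ⊔preds=⊤  new=⊤  old=⊥  +wl: 0
  step 3. node 2  ⊔preds=5  new=2  old=⊥  +wl: 
  step 4. node 3  ⊔preds=⊥  new=6  stable
  step 5. node 4  ⊔preds=⊤  new=5  stable
  step 6. node 5  ⊔preds=⊤  new=⊤  old=2  +wl: 1
  step 7. node 6  ⊔preds=⊤  new=⊤  old=⊥  +wl: 2
  step 8. node 0  ⊔preds=⊤  new=⊤  stable
  step 9. node 1  ⊔preds=⊤  new=⊤  stable
  step 10. node 2  ⊔preds=⊤  new=⊤  old=2  +wl: 5,6
  step 11. node 5  ⊔preds=⊤  new=⊤  stable
  step 12. node 6  ⊔preds=⊤  new=⊤  stable

Least fixpoint reached:
  node 0: ⊤
  node 1: ⊤
  node 2: ⊤
  node 3: 6
  node 4: 5
  node 5: ⊤
  node 6: ⊤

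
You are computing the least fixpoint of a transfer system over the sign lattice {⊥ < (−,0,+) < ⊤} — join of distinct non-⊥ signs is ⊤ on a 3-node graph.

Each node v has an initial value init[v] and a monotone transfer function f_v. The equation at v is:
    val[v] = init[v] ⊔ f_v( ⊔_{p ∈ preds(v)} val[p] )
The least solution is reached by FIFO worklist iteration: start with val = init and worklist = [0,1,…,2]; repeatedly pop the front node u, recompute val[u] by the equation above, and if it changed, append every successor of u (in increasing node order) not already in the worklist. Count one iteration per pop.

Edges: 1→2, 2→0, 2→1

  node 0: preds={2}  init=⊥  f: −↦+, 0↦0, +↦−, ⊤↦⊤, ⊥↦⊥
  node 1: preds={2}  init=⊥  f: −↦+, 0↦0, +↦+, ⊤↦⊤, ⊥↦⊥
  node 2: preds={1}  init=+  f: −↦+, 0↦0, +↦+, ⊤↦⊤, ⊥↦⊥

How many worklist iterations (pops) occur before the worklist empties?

3

Worklist (3 pops):
  #1 pop 0: in=+ → − (was ⊥); enqueue []
  #2 pop 1: in=+ → + (was ⊥); enqueue []
  #3 pop 2: in=+ → + (no change)

Fixpoint:
  val[0] = −
  val[1] = +
  val[2] = +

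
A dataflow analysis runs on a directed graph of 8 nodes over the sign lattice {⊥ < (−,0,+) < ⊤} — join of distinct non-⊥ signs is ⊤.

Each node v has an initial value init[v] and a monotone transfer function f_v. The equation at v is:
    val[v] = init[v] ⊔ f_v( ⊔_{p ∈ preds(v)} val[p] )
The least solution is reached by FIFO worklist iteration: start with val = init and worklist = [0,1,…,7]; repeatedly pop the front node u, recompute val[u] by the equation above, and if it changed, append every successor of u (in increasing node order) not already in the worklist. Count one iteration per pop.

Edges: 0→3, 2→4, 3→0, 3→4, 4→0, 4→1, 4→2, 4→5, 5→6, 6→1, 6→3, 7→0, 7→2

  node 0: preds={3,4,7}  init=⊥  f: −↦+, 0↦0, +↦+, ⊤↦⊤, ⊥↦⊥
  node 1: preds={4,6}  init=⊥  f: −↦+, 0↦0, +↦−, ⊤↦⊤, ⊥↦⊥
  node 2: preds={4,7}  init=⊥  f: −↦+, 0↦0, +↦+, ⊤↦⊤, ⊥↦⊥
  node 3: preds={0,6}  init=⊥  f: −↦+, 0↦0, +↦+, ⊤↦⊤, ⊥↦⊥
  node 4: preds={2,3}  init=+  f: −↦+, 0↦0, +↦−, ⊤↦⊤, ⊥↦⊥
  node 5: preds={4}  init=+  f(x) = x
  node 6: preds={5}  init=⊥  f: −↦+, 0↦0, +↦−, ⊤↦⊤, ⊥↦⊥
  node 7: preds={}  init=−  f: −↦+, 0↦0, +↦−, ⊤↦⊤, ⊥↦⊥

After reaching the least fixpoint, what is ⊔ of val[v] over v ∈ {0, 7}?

Trace (12 dequeues):
  [1] u=0 | in ⊤ | out ⊤ | prev ⊥ | push {}
  [2] u=1 | in + | out − | prev ⊥ | push {}
  [3] u=2 | in ⊤ | out ⊤ | prev ⊥ | push {}
  [4] u=3 | in ⊤ | out ⊤ | prev ⊥ | push {0}
  [5] u=4 | in ⊤ | out ⊤ | prev + | push {1,2}
  [6] u=5 | in ⊤ | out ⊤ | prev + | push {}
  [7] u=6 | in ⊤ | out ⊤ | prev ⊥ | push {3}
  [8] u=7 | in ⊥ | out − | ==
  [9] u=0 | in ⊤ | out ⊤ | ==
  [10] u=1 | in ⊤ | out ⊤ | prev − | push {}
  [11] u=2 | in ⊤ | out ⊤ | ==
  [12] u=3 | in ⊤ | out ⊤ | ==

Converged values:
  [0] ⊤
  [1] ⊤
  [2] ⊤
  [3] ⊤
  [4] ⊤
  [5] ⊤
  [6] ⊤
  [7] −

⊤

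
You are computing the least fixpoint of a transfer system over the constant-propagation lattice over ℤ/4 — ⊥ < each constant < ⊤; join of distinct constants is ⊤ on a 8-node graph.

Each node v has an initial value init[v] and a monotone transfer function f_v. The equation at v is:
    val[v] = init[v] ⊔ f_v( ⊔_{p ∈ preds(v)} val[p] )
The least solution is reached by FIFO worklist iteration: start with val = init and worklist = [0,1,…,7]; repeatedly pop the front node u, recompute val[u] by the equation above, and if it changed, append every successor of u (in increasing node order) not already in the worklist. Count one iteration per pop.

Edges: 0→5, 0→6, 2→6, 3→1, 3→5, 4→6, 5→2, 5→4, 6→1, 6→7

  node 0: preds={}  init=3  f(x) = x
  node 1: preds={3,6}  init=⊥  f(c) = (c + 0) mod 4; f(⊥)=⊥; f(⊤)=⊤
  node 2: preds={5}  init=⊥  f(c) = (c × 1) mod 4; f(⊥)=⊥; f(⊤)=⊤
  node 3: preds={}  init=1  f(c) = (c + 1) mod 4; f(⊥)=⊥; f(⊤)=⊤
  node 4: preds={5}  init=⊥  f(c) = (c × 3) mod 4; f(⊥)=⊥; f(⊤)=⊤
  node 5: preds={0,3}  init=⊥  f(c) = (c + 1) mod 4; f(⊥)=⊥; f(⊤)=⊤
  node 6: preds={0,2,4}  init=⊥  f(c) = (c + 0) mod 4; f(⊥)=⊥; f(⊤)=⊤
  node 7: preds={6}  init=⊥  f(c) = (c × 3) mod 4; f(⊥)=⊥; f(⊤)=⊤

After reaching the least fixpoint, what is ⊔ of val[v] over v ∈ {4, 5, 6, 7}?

⊤

Worklist (14 pops):
  #1 pop 0: in=⊥ → 3 (no change)
  #2 pop 1: in=1 → 1 (was ⊥); enqueue []
  #3 pop 2: in=⊥ → ⊥ (no change)
  #4 pop 3: in=⊥ → 1 (no change)
  #5 pop 4: in=⊥ → ⊥ (no change)
  #6 pop 5: in=⊤ → ⊤ (was ⊥); enqueue [2,4]
  #7 pop 6: in=3 → 3 (was ⊥); enqueue [1]
  #8 pop 7: in=3 → 1 (was ⊥); enqueue []
  #9 pop 2: in=⊤ → ⊤ (was ⊥); enqueue [6]
  #10 pop 4: in=⊤ → ⊤ (was ⊥); enqueue []
  #11 pop 1: in=⊤ → ⊤ (was 1); enqueue []
  #12 pop 6: in=⊤ → ⊤ (was 3); enqueue [1,7]
  #13 pop 1: in=⊤ → ⊤ (no change)
  #14 pop 7: in=⊤ → ⊤ (was 1); enqueue []

Fixpoint:
  val[0] = 3
  val[1] = ⊤
  val[2] = ⊤
  val[3] = 1
  val[4] = ⊤
  val[5] = ⊤
  val[6] = ⊤
  val[7] = ⊤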